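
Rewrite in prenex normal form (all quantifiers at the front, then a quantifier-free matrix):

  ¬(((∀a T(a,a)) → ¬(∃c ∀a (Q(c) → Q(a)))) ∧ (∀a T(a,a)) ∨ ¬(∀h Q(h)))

∀a ∃c ∀w1 ∃x ∀h ((T(a,a) ∧ (¬Q(c) ∨ Q(w1)) ∨ ¬T(x,x)) ∧ Q(h))

Rewrite implications/biconditionals: A → B as ¬A ∨ B.
  ¬((¬(∀a T(a,a)) ∨ ¬(∃c ∀a (¬Q(c) ∨ Q(a)))) ∧ (∀a T(a,a)) ∨ ¬(∀h Q(h)))
Push ¬ through the quantifiers and connectives to reach negation normal form:
  ((∀a T(a,a)) ∧ (∃c ∀a (¬Q(c) ∨ Q(a))) ∨ (∃a ¬T(a,a))) ∧ (∀h Q(h))
Give each quantifier a distinct variable: a↦w1, a↦x.
  ((∀a T(a,a)) ∧ (∃c ∀w1 (¬Q(c) ∨ Q(w1))) ∨ (∃x ¬T(x,x))) ∧ (∀h Q(h))
Pull the quantifiers to the front (each side's bound variable is not free in the other side):
  ∀a ∃c ∀w1 ∃x ∀h ((T(a,a) ∧ (¬Q(c) ∨ Q(w1)) ∨ ¬T(x,x)) ∧ Q(h))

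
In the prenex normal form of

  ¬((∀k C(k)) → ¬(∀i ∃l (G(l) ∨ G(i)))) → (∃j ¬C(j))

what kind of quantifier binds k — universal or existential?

Rewrite implications/biconditionals: A → B as ¬A ∨ B.
  ¬¬(¬(∀k C(k)) ∨ ¬(∀i ∃l (G(l) ∨ G(i)))) ∨ (∃j ¬C(j))
Push ¬ through the quantifiers and connectives to reach negation normal form:
  (∃k ¬C(k)) ∨ (∃i ∀l (¬G(l) ∧ ¬G(i))) ∨ (∃j ¬C(j))
All bound variables are already distinct, so no renaming is needed.
Pull the quantifiers to the front (each side's bound variable is not free in the other side):
  ∃k ∃i ∀l ∃j (¬C(k) ∨ ¬G(l) ∧ ¬G(i) ∨ ¬C(j))
The quantifier ∀k sits under an odd number of negations (counting the antecedent side of each →), so it flips to ∃k.

existential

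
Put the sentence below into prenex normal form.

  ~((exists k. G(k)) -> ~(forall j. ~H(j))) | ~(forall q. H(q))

exists k. forall j. exists q. (G(k) & ~H(j) | ~H(q))

Eliminate → and ↔ using ¬ and ∨.
  ~(~(exists k. G(k)) | ~(forall j. ~H(j))) | ~(forall q. H(q))
Drive negations inward (¬∀x A ≡ ∃x ¬A, ¬∃x A ≡ ∀x ¬A, De Morgan for ∧/∨):
  (exists k. G(k)) & (forall j. ~H(j)) | (exists q. ~H(q))
Extract every quantifier outward, since the variables are now distinct and don't occur free across branches:
  exists k. forall j. exists q. (G(k) & ~H(j) | ~H(q))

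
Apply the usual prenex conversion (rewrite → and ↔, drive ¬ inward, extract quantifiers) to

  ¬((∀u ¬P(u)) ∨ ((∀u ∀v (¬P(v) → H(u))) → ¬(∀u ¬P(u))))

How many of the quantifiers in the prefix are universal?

Eliminate → and ↔ using ¬ and ∨.
  ¬((∀u ¬P(u)) ∨ ¬(∀u ∀v (¬¬P(v) ∨ H(u))) ∨ ¬(∀u ¬P(u)))
Move each ¬ inward, flipping quantifiers it crosses:
  (∃u P(u)) ∧ (∀u ∀v (P(v) ∨ H(u))) ∧ (∀u ¬P(u))
Give each quantifier a distinct variable: u↦w, u↦y1.
  (∃u P(u)) ∧ (∀w ∀v (P(v) ∨ H(w))) ∧ (∀y1 ¬P(y1))
Extract every quantifier outward, since the variables are now distinct and don't occur free across branches:
  ∃u ∀w ∀v ∀y1 (P(u) ∧ (P(v) ∨ H(w)) ∧ ¬P(y1))
The prefix is ∃u ∀w ∀v ∀y1: 3 universal, 1 existential.

3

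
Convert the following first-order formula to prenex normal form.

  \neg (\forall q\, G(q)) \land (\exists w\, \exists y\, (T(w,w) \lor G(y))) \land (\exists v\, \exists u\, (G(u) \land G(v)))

Push ¬ through the quantifiers and connectives to reach negation normal form:
  (\exists q\, \neg G(q)) \land (\exists w\, \exists y\, (T(w,w) \lor G(y))) \land (\exists v\, \exists u\, (G(u) \land G(v)))
Extract every quantifier outward, since the variables are now distinct and don't occur free across branches:
  \exists q\, \exists w\, \exists y\, \exists v\, \exists u\, (\neg G(q) \land (T(w,w) \lor G(y)) \land G(u) \land G(v))

\exists q\, \exists w\, \exists y\, \exists v\, \exists u\, (\neg G(q) \land (T(w,w) \lor G(y)) \land G(u) \land G(v))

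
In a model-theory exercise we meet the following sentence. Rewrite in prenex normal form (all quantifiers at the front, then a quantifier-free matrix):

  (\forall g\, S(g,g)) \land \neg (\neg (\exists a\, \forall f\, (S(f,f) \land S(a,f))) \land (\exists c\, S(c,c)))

Drive negations inward (¬∀x A ≡ ∃x ¬A, ¬∃x A ≡ ∀x ¬A, De Morgan for ∧/∨):
  (\forall g\, S(g,g)) \land ((\exists a\, \forall f\, (S(f,f) \land S(a,f))) \lor (\forall c\, \neg S(c,c)))
Extract every quantifier outward, since the variables are now distinct and don't occur free across branches:
  \forall g\, \exists a\, \forall f\, \forall c\, (S(g,g) \land (S(f,f) \land S(a,f) \lor \neg S(c,c)))

\forall g\, \exists a\, \forall f\, \forall c\, (S(g,g) \land (S(f,f) \land S(a,f) \lor \neg S(c,c)))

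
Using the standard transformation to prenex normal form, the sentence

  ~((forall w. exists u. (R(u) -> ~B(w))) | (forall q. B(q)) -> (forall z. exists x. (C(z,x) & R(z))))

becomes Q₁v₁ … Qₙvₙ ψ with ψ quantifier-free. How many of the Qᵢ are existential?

First replace A → B with ¬A ∨ B.
  ~(~((forall w. exists u. (~R(u) | ~B(w))) | (forall q. B(q))) | (forall z. exists x. (C(z,x) & R(z))))
Push ¬ through the quantifiers and connectives to reach negation normal form:
  ((forall w. exists u. (~R(u) | ~B(w))) | (forall q. B(q))) & (exists z. forall x. (~C(z,x) | ~R(z)))
Pull the quantifiers to the front (each side's bound variable is not free in the other side):
  forall w. exists u. forall q. exists z. forall x. ((~R(u) | ~B(w) | B(q)) & (~C(z,x) | ~R(z)))
The prefix is forall w exists u forall q exists z forall x: 3 universal, 2 existential.

2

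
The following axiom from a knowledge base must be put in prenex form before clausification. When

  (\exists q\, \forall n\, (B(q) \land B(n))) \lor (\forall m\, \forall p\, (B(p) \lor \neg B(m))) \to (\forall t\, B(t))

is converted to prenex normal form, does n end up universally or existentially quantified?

existential

Rewrite implications/biconditionals: A → B as ¬A ∨ B.
  \neg ((\exists q\, \forall n\, (B(q) \land B(n))) \lor (\forall m\, \forall p\, (B(p) \lor \neg B(m)))) \lor (\forall t\, B(t))
Drive negations inward (¬∀x A ≡ ∃x ¬A, ¬∃x A ≡ ∀x ¬A, De Morgan for ∧/∨):
  (\forall q\, \exists n\, (\neg B(q) \lor \neg B(n))) \land (\exists m\, \exists p\, (\neg B(p) \land B(m))) \lor (\forall t\, B(t))
All bound variables are already distinct, so no renaming is needed.
Finally move all quantifiers to the prefix:
  \forall q\, \exists n\, \exists m\, \exists p\, \forall t\, ((\neg B(q) \lor \neg B(n)) \land \neg B(p) \land B(m) \lor B(t))
The quantifier \forall n sits under an odd number of negations (counting the antecedent side of each →), so it flips to \exists n.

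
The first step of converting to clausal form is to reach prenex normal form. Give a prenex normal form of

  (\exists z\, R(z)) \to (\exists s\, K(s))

Rewrite implications/biconditionals: A → B as ¬A ∨ B.
  \neg (\exists z\, R(z)) \lor (\exists s\, K(s))
Drive negations inward (¬∀x A ≡ ∃x ¬A, ¬∃x A ≡ ∀x ¬A, De Morgan for ∧/∨):
  (\forall z\, \neg R(z)) \lor (\exists s\, K(s))
All bound variables are already distinct, so no renaming is needed.
Finally move all quantifiers to the prefix:
  \forall z\, \exists s\, (\neg R(z) \lor K(s))

\forall z\, \exists s\, (\neg R(z) \lor K(s))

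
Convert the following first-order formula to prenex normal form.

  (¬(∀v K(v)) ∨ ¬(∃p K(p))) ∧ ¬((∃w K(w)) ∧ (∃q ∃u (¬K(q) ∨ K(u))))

∃v ∀p ∀w ∀q ∀u ((¬K(v) ∨ ¬K(p)) ∧ (¬K(w) ∨ K(q) ∧ ¬K(u)))

Move each ¬ inward, flipping quantifiers it crosses:
  ((∃v ¬K(v)) ∨ (∀p ¬K(p))) ∧ ((∀w ¬K(w)) ∨ (∀q ∀u (K(q) ∧ ¬K(u))))
All bound variables are already distinct, so no renaming is needed.
Pull the quantifiers to the front (each side's bound variable is not free in the other side):
  ∃v ∀p ∀w ∀q ∀u ((¬K(v) ∨ ¬K(p)) ∧ (¬K(w) ∨ K(q) ∧ ¬K(u)))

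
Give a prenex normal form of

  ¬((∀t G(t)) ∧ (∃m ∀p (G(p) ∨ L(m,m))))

∃t ∀m ∃p (¬G(t) ∨ ¬G(p) ∧ ¬L(m,m))

Move each ¬ inward, flipping quantifiers it crosses:
  (∃t ¬G(t)) ∨ (∀m ∃p (¬G(p) ∧ ¬L(m,m)))
All bound variables are already distinct, so no renaming is needed.
Extract every quantifier outward, since the variables are now distinct and don't occur free across branches:
  ∃t ∀m ∃p (¬G(t) ∨ ¬G(p) ∧ ¬L(m,m))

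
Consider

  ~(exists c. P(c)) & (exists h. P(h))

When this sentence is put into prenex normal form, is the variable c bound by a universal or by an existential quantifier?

universal

Drive negations inward (¬∀x A ≡ ∃x ¬A, ¬∃x A ≡ ∀x ¬A, De Morgan for ∧/∨):
  (forall c. ~P(c)) & (exists h. P(h))
All bound variables are already distinct, so no renaming is needed.
Finally move all quantifiers to the prefix:
  forall c. exists h. (~P(c) & P(h))
The quantifier exists c sits under an odd number of negations, so it flips to forall c.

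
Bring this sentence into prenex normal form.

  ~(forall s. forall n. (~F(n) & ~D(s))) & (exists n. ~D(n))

Push ¬ through the quantifiers and connectives to reach negation normal form:
  (exists s. exists n. (F(n) | D(s))) & (exists n. ~D(n))
Give each quantifier a distinct variable: n↦c.
  (exists s. exists n. (F(n) | D(s))) & (exists c. ~D(c))
Extract every quantifier outward, since the variables are now distinct and don't occur free across branches:
  exists s. exists n. exists c. ((F(n) | D(s)) & ~D(c))

exists s. exists n. exists c. ((F(n) | D(s)) & ~D(c))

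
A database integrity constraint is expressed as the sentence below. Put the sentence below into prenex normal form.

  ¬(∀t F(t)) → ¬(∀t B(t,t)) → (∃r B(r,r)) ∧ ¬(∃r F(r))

∀t ∀y ∃r ∀v1 (F(t) ∨ B(y,y) ∨ B(r,r) ∧ ¬F(v1))

Rewrite implications/biconditionals: A → B as ¬A ∨ B.
  ¬¬(∀t F(t)) ∨ ¬¬(∀t B(t,t)) ∨ (∃r B(r,r)) ∧ ¬(∃r F(r))
Push ¬ through the quantifiers and connectives to reach negation normal form:
  (∀t F(t)) ∨ (∀t B(t,t)) ∨ (∃r B(r,r)) ∧ (∀r ¬F(r))
Rename bound variables to avoid capture: t↦y, r↦v1.
  (∀t F(t)) ∨ (∀y B(y,y)) ∨ (∃r B(r,r)) ∧ (∀v1 ¬F(v1))
Pull the quantifiers to the front (each side's bound variable is not free in the other side):
  ∀t ∀y ∃r ∀v1 (F(t) ∨ B(y,y) ∨ B(r,r) ∧ ¬F(v1))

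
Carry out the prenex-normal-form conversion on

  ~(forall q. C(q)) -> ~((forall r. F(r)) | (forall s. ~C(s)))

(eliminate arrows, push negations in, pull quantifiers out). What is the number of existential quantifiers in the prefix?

Eliminate → and ↔ using ¬ and ∨.
  ~~(forall q. C(q)) | ~((forall r. F(r)) | (forall s. ~C(s)))
Push ¬ through the quantifiers and connectives to reach negation normal form:
  (forall q. C(q)) | (exists r. ~F(r)) & (exists s. C(s))
Finally move all quantifiers to the prefix:
  forall q. exists r. exists s. (C(q) | ~F(r) & C(s))
The prefix is forall q exists r exists s: 1 universal, 2 existential.

2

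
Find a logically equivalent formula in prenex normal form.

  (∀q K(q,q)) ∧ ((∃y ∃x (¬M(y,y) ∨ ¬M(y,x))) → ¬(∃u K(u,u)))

∀q ∀y ∀x ∀u (K(q,q) ∧ (M(y,y) ∧ M(y,x) ∨ ¬K(u,u)))

Rewrite implications/biconditionals: A → B as ¬A ∨ B.
  (∀q K(q,q)) ∧ (¬(∃y ∃x (¬M(y,y) ∨ ¬M(y,x))) ∨ ¬(∃u K(u,u)))
Push ¬ through the quantifiers and connectives to reach negation normal form:
  (∀q K(q,q)) ∧ ((∀y ∀x (M(y,y) ∧ M(y,x))) ∨ (∀u ¬K(u,u)))
Extract every quantifier outward, since the variables are now distinct and don't occur free across branches:
  ∀q ∀y ∀x ∀u (K(q,q) ∧ (M(y,y) ∧ M(y,x) ∨ ¬K(u,u)))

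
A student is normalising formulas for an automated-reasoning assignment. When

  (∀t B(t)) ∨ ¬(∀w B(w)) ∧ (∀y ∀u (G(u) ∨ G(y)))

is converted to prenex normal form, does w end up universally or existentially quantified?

existential

Move each ¬ inward, flipping quantifiers it crosses:
  (∀t B(t)) ∨ (∃w ¬B(w)) ∧ (∀y ∀u (G(u) ∨ G(y)))
Finally move all quantifiers to the prefix:
  ∀t ∃w ∀y ∀u (B(t) ∨ ¬B(w) ∧ (G(u) ∨ G(y)))
The quantifier ∀w sits under an odd number of negations, so it flips to ∃w.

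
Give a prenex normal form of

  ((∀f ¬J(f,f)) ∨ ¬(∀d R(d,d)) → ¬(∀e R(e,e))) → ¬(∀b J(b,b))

∀f ∃d ∀e ∃b ((¬J(f,f) ∨ ¬R(d,d)) ∧ R(e,e) ∨ ¬J(b,b))

Eliminate → and ↔ using ¬ and ∨.
  ¬(¬((∀f ¬J(f,f)) ∨ ¬(∀d R(d,d))) ∨ ¬(∀e R(e,e))) ∨ ¬(∀b J(b,b))
Push ¬ through the quantifiers and connectives to reach negation normal form:
  ((∀f ¬J(f,f)) ∨ (∃d ¬R(d,d))) ∧ (∀e R(e,e)) ∨ (∃b ¬J(b,b))
Pull the quantifiers to the front (each side's bound variable is not free in the other side):
  ∀f ∃d ∀e ∃b ((¬J(f,f) ∨ ¬R(d,d)) ∧ R(e,e) ∨ ¬J(b,b))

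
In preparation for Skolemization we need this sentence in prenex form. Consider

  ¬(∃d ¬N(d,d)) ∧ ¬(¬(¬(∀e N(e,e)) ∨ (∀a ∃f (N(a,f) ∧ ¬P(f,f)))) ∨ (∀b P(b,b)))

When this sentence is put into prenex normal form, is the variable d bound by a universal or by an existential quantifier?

Move each ¬ inward, flipping quantifiers it crosses:
  (∀d N(d,d)) ∧ ((∃e ¬N(e,e)) ∨ (∀a ∃f (N(a,f) ∧ ¬P(f,f)))) ∧ (∃b ¬P(b,b))
All bound variables are already distinct, so no renaming is needed.
Pull the quantifiers to the front (each side's bound variable is not free in the other side):
  ∀d ∃e ∀a ∃f ∃b (N(d,d) ∧ (¬N(e,e) ∨ N(a,f) ∧ ¬P(f,f)) ∧ ¬P(b,b))
The quantifier ∃d sits under an odd number of negations, so it flips to ∀d.

universal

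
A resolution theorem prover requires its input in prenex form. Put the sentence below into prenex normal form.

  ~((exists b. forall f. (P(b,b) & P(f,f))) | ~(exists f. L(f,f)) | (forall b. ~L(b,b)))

forall b. exists f. exists a. exists t. ((~P(b,b) | ~P(f,f)) & L(a,a) & L(t,t))

Push ¬ through the quantifiers and connectives to reach negation normal form:
  (forall b. exists f. (~P(b,b) | ~P(f,f))) & (exists f. L(f,f)) & (exists b. L(b,b))
Standardize variables apart so no two quantifiers bind the same name: f↦a, b↦t.
  (forall b. exists f. (~P(b,b) | ~P(f,f))) & (exists a. L(a,a)) & (exists t. L(t,t))
Extract every quantifier outward, since the variables are now distinct and don't occur free across branches:
  forall b. exists f. exists a. exists t. ((~P(b,b) | ~P(f,f)) & L(a,a) & L(t,t))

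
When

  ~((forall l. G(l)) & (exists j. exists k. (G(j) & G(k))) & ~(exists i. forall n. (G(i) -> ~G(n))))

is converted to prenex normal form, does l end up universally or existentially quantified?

existential

Eliminate → and ↔ using ¬ and ∨.
  ~((forall l. G(l)) & (exists j. exists k. (G(j) & G(k))) & ~(exists i. forall n. (~G(i) | ~G(n))))
Move each ¬ inward, flipping quantifiers it crosses:
  (exists l. ~G(l)) | (forall j. forall k. (~G(j) | ~G(k))) | (exists i. forall n. (~G(i) | ~G(n)))
All bound variables are already distinct, so no renaming is needed.
Finally move all quantifiers to the prefix:
  exists l. forall j. forall k. exists i. forall n. (~G(l) | ~G(j) | ~G(k) | ~G(i) | ~G(n))
The quantifier forall l sits under an odd number of negations (counting the antecedent side of each →), so it flips to exists l.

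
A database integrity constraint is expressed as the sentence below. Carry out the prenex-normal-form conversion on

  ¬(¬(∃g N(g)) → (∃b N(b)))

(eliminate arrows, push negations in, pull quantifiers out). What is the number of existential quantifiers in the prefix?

0

First replace A → B with ¬A ∨ B.
  ¬(¬¬(∃g N(g)) ∨ (∃b N(b)))
Drive negations inward (¬∀x A ≡ ∃x ¬A, ¬∃x A ≡ ∀x ¬A, De Morgan for ∧/∨):
  (∀g ¬N(g)) ∧ (∀b ¬N(b))
All bound variables are already distinct, so no renaming is needed.
Extract every quantifier outward, since the variables are now distinct and don't occur free across branches:
  ∀g ∀b (¬N(g) ∧ ¬N(b))
The prefix is ∀g ∀b: 2 universal, 0 existential.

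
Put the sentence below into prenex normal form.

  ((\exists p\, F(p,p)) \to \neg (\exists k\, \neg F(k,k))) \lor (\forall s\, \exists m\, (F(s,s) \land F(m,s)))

Rewrite implications/biconditionals: A → B as ¬A ∨ B.
  \neg (\exists p\, F(p,p)) \lor \neg (\exists k\, \neg F(k,k)) \lor (\forall s\, \exists m\, (F(s,s) \land F(m,s)))
Push ¬ through the quantifiers and connectives to reach negation normal form:
  (\forall p\, \neg F(p,p)) \lor (\forall k\, F(k,k)) \lor (\forall s\, \exists m\, (F(s,s) \land F(m,s)))
Pull the quantifiers to the front (each side's bound variable is not free in the other side):
  \forall p\, \forall k\, \forall s\, \exists m\, (\neg F(p,p) \lor F(k,k) \lor F(s,s) \land F(m,s))

\forall p\, \forall k\, \forall s\, \exists m\, (\neg F(p,p) \lor F(k,k) \lor F(s,s) \land F(m,s))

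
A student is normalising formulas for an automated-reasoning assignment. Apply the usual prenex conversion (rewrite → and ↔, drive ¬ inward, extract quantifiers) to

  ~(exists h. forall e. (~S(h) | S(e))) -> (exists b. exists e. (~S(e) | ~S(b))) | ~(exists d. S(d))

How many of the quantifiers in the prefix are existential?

Rewrite implications/biconditionals: A → B as ¬A ∨ B.
  ~~(exists h. forall e. (~S(h) | S(e))) | (exists b. exists e. (~S(e) | ~S(b))) | ~(exists d. S(d))
Push ¬ through the quantifiers and connectives to reach negation normal form:
  (exists h. forall e. (~S(h) | S(e))) | (exists b. exists e. (~S(e) | ~S(b))) | (forall d. ~S(d))
Rename bound variables to avoid capture: e↦w1.
  (exists h. forall e. (~S(h) | S(e))) | (exists b. exists w1. (~S(w1) | ~S(b))) | (forall d. ~S(d))
Pull the quantifiers to the front (each side's bound variable is not free in the other side):
  exists h. forall e. exists b. exists w1. forall d. (~S(h) | S(e) | ~S(w1) | ~S(b) | ~S(d))
The prefix is exists h forall e exists b exists w1 forall d: 2 universal, 3 existential.

3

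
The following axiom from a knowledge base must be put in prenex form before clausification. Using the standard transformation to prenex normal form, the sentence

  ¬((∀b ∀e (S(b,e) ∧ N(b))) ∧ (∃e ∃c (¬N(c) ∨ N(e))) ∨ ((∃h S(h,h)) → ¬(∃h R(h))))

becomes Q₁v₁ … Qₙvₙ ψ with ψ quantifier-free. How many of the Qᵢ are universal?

2

Eliminate → and ↔ using ¬ and ∨.
  ¬((∀b ∀e (S(b,e) ∧ N(b))) ∧ (∃e ∃c (¬N(c) ∨ N(e))) ∨ ¬(∃h S(h,h)) ∨ ¬(∃h R(h)))
Push ¬ through the quantifiers and connectives to reach negation normal form:
  ((∃b ∃e (¬S(b,e) ∨ ¬N(b))) ∨ (∀e ∀c (N(c) ∧ ¬N(e)))) ∧ (∃h S(h,h)) ∧ (∃h R(h))
Give each quantifier a distinct variable: e↦w, h↦p.
  ((∃b ∃e (¬S(b,e) ∨ ¬N(b))) ∨ (∀w ∀c (N(c) ∧ ¬N(w)))) ∧ (∃h S(h,h)) ∧ (∃p R(p))
Extract every quantifier outward, since the variables are now distinct and don't occur free across branches:
  ∃b ∃e ∀w ∀c ∃h ∃p ((¬S(b,e) ∨ ¬N(b) ∨ N(c) ∧ ¬N(w)) ∧ S(h,h) ∧ R(p))
The prefix is ∃b ∃e ∀w ∀c ∃h ∃p: 2 universal, 4 existential.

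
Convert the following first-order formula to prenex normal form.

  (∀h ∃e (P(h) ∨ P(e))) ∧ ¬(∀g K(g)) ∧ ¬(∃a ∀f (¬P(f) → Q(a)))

First replace A → B with ¬A ∨ B.
  (∀h ∃e (P(h) ∨ P(e))) ∧ ¬(∀g K(g)) ∧ ¬(∃a ∀f (¬¬P(f) ∨ Q(a)))
Drive negations inward (¬∀x A ≡ ∃x ¬A, ¬∃x A ≡ ∀x ¬A, De Morgan for ∧/∨):
  (∀h ∃e (P(h) ∨ P(e))) ∧ (∃g ¬K(g)) ∧ (∀a ∃f (¬P(f) ∧ ¬Q(a)))
Finally move all quantifiers to the prefix:
  ∀h ∃e ∃g ∀a ∃f ((P(h) ∨ P(e)) ∧ ¬K(g) ∧ ¬P(f) ∧ ¬Q(a))

∀h ∃e ∃g ∀a ∃f ((P(h) ∨ P(e)) ∧ ¬K(g) ∧ ¬P(f) ∧ ¬Q(a))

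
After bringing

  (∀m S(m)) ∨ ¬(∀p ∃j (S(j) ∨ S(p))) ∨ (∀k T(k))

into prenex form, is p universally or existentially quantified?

Drive negations inward (¬∀x A ≡ ∃x ¬A, ¬∃x A ≡ ∀x ¬A, De Morgan for ∧/∨):
  (∀m S(m)) ∨ (∃p ∀j (¬S(j) ∧ ¬S(p))) ∨ (∀k T(k))
Finally move all quantifiers to the prefix:
  ∀m ∃p ∀j ∀k (S(m) ∨ ¬S(j) ∧ ¬S(p) ∨ T(k))
The quantifier ∀p sits under an odd number of negations, so it flips to ∃p.

existential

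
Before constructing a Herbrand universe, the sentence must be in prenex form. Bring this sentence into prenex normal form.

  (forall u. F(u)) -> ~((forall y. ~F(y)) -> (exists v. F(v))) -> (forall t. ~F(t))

exists u. exists y. exists v. forall t. (~F(u) | F(y) | F(v) | ~F(t))

Rewrite implications/biconditionals: A → B as ¬A ∨ B.
  ~(forall u. F(u)) | ~~(~(forall y. ~F(y)) | (exists v. F(v))) | (forall t. ~F(t))
Move each ¬ inward, flipping quantifiers it crosses:
  (exists u. ~F(u)) | (exists y. F(y)) | (exists v. F(v)) | (forall t. ~F(t))
All bound variables are already distinct, so no renaming is needed.
Extract every quantifier outward, since the variables are now distinct and don't occur free across branches:
  exists u. exists y. exists v. forall t. (~F(u) | F(y) | F(v) | ~F(t))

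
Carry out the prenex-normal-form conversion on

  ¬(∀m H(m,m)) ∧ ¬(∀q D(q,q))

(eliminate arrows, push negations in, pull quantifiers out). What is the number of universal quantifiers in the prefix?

0

Drive negations inward (¬∀x A ≡ ∃x ¬A, ¬∃x A ≡ ∀x ¬A, De Morgan for ∧/∨):
  (∃m ¬H(m,m)) ∧ (∃q ¬D(q,q))
All bound variables are already distinct, so no renaming is needed.
Finally move all quantifiers to the prefix:
  ∃m ∃q (¬H(m,m) ∧ ¬D(q,q))
The prefix is ∃m ∃q: 0 universal, 2 existential.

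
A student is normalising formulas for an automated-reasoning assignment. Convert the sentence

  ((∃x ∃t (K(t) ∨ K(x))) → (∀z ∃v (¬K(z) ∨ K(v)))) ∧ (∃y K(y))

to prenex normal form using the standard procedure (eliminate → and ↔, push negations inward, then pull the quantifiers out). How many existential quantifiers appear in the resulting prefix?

2

Rewrite implications/biconditionals: A → B as ¬A ∨ B.
  (¬(∃x ∃t (K(t) ∨ K(x))) ∨ (∀z ∃v (¬K(z) ∨ K(v)))) ∧ (∃y K(y))
Move each ¬ inward, flipping quantifiers it crosses:
  ((∀x ∀t (¬K(t) ∧ ¬K(x))) ∨ (∀z ∃v (¬K(z) ∨ K(v)))) ∧ (∃y K(y))
All bound variables are already distinct, so no renaming is needed.
Pull the quantifiers to the front (each side's bound variable is not free in the other side):
  ∀x ∀t ∀z ∃v ∃y ((¬K(t) ∧ ¬K(x) ∨ ¬K(z) ∨ K(v)) ∧ K(y))
The prefix is ∀x ∀t ∀z ∃v ∃y: 3 universal, 2 existential.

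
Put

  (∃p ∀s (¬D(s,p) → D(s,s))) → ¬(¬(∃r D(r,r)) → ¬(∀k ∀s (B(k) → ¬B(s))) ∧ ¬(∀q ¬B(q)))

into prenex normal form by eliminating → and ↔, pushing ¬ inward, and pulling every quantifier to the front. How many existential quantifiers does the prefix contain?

Eliminate → and ↔ using ¬ and ∨.
  ¬(∃p ∀s (¬¬D(s,p) ∨ D(s,s))) ∨ ¬(¬¬(∃r D(r,r)) ∨ ¬(∀k ∀s (¬B(k) ∨ ¬B(s))) ∧ ¬(∀q ¬B(q)))
Push ¬ through the quantifiers and connectives to reach negation normal form:
  (∀p ∃s (¬D(s,p) ∧ ¬D(s,s))) ∨ (∀r ¬D(r,r)) ∧ ((∀k ∀s (¬B(k) ∨ ¬B(s))) ∨ (∀q ¬B(q)))
Rename bound variables to avoid capture: s↦v1.
  (∀p ∃s (¬D(s,p) ∧ ¬D(s,s))) ∨ (∀r ¬D(r,r)) ∧ ((∀k ∀v1 (¬B(k) ∨ ¬B(v1))) ∨ (∀q ¬B(q)))
Extract every quantifier outward, since the variables are now distinct and don't occur free across branches:
  ∀p ∃s ∀r ∀k ∀v1 ∀q (¬D(s,p) ∧ ¬D(s,s) ∨ ¬D(r,r) ∧ (¬B(k) ∨ ¬B(v1) ∨ ¬B(q)))
The prefix is ∀p ∃s ∀r ∀k ∀v1 ∀q: 5 universal, 1 existential.

1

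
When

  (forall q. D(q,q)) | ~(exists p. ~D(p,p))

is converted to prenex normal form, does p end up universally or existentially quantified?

Drive negations inward (¬∀x A ≡ ∃x ¬A, ¬∃x A ≡ ∀x ¬A, De Morgan for ∧/∨):
  (forall q. D(q,q)) | (forall p. D(p,p))
Extract every quantifier outward, since the variables are now distinct and don't occur free across branches:
  forall q. forall p. (D(q,q) | D(p,p))
The quantifier exists p sits under an odd number of negations, so it flips to forall p.

universal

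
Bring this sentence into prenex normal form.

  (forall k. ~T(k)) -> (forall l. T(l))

exists k. forall l. (T(k) | T(l))

First replace A → B with ¬A ∨ B.
  ~(forall k. ~T(k)) | (forall l. T(l))
Push ¬ through the quantifiers and connectives to reach negation normal form:
  (exists k. T(k)) | (forall l. T(l))
Pull the quantifiers to the front (each side's bound variable is not free in the other side):
  exists k. forall l. (T(k) | T(l))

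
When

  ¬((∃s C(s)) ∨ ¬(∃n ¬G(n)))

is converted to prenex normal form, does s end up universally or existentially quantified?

Push ¬ through the quantifiers and connectives to reach negation normal form:
  (∀s ¬C(s)) ∧ (∃n ¬G(n))
All bound variables are already distinct, so no renaming is needed.
Extract every quantifier outward, since the variables are now distinct and don't occur free across branches:
  ∀s ∃n (¬C(s) ∧ ¬G(n))
The quantifier ∃s sits under an odd number of negations, so it flips to ∀s.

universal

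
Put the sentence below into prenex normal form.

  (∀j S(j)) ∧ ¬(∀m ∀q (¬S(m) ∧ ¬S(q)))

∀j ∃m ∃q (S(j) ∧ (S(m) ∨ S(q)))

Move each ¬ inward, flipping quantifiers it crosses:
  (∀j S(j)) ∧ (∃m ∃q (S(m) ∨ S(q)))
All bound variables are already distinct, so no renaming is needed.
Pull the quantifiers to the front (each side's bound variable is not free in the other side):
  ∀j ∃m ∃q (S(j) ∧ (S(m) ∨ S(q)))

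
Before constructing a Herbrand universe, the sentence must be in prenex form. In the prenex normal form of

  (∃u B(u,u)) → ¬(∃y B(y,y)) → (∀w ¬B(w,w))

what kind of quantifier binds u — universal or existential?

universal

Eliminate → and ↔ using ¬ and ∨.
  ¬(∃u B(u,u)) ∨ ¬¬(∃y B(y,y)) ∨ (∀w ¬B(w,w))
Move each ¬ inward, flipping quantifiers it crosses:
  (∀u ¬B(u,u)) ∨ (∃y B(y,y)) ∨ (∀w ¬B(w,w))
Pull the quantifiers to the front (each side's bound variable is not free in the other side):
  ∀u ∃y ∀w (¬B(u,u) ∨ B(y,y) ∨ ¬B(w,w))
The quantifier ∃u sits under an odd number of negations (counting the antecedent side of each →), so it flips to ∀u.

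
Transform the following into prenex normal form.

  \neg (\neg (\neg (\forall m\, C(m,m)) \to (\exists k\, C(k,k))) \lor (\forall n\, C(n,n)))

Eliminate → and ↔ using ¬ and ∨.
  \neg (\neg (\neg \neg (\forall m\, C(m,m)) \lor (\exists k\, C(k,k))) \lor (\forall n\, C(n,n)))
Move each ¬ inward, flipping quantifiers it crosses:
  ((\forall m\, C(m,m)) \lor (\exists k\, C(k,k))) \land (\exists n\, \neg C(n,n))
All bound variables are already distinct, so no renaming is needed.
Finally move all quantifiers to the prefix:
  \forall m\, \exists k\, \exists n\, ((C(m,m) \lor C(k,k)) \land \neg C(n,n))

\forall m\, \exists k\, \exists n\, ((C(m,m) \lor C(k,k)) \land \neg C(n,n))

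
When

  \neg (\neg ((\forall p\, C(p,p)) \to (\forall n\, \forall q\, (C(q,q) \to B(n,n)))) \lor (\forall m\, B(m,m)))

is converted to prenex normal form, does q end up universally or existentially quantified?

universal

Rewrite implications/biconditionals: A → B as ¬A ∨ B.
  \neg (\neg (\neg (\forall p\, C(p,p)) \lor (\forall n\, \forall q\, (\neg C(q,q) \lor B(n,n)))) \lor (\forall m\, B(m,m)))
Push ¬ through the quantifiers and connectives to reach negation normal form:
  ((\exists p\, \neg C(p,p)) \lor (\forall n\, \forall q\, (\neg C(q,q) \lor B(n,n)))) \land (\exists m\, \neg B(m,m))
Finally move all quantifiers to the prefix:
  \exists p\, \forall n\, \forall q\, \exists m\, ((\neg C(p,p) \lor \neg C(q,q) \lor B(n,n)) \land \neg B(m,m))
The quantifier \forall q sits under an even number of negations (counting the antecedent side of each →), so it remains universal.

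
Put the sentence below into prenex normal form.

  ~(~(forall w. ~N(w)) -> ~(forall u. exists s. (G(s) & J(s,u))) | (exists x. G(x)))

First replace A → B with ¬A ∨ B.
  ~(~~(forall w. ~N(w)) | ~(forall u. exists s. (G(s) & J(s,u))) | (exists x. G(x)))
Push ¬ through the quantifiers and connectives to reach negation normal form:
  (exists w. N(w)) & (forall u. exists s. (G(s) & J(s,u))) & (forall x. ~G(x))
All bound variables are already distinct, so no renaming is needed.
Pull the quantifiers to the front (each side's bound variable is not free in the other side):
  exists w. forall u. exists s. forall x. (N(w) & G(s) & J(s,u) & ~G(x))

exists w. forall u. exists s. forall x. (N(w) & G(s) & J(s,u) & ~G(x))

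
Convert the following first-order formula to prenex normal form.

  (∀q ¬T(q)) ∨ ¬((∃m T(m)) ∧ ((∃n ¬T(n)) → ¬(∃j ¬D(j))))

∀q ∀m ∃n ∃j (¬T(q) ∨ ¬T(m) ∨ ¬T(n) ∧ ¬D(j))

Rewrite implications/biconditionals: A → B as ¬A ∨ B.
  (∀q ¬T(q)) ∨ ¬((∃m T(m)) ∧ (¬(∃n ¬T(n)) ∨ ¬(∃j ¬D(j))))
Drive negations inward (¬∀x A ≡ ∃x ¬A, ¬∃x A ≡ ∀x ¬A, De Morgan for ∧/∨):
  (∀q ¬T(q)) ∨ (∀m ¬T(m)) ∨ (∃n ¬T(n)) ∧ (∃j ¬D(j))
Pull the quantifiers to the front (each side's bound variable is not free in the other side):
  ∀q ∀m ∃n ∃j (¬T(q) ∨ ¬T(m) ∨ ¬T(n) ∧ ¬D(j))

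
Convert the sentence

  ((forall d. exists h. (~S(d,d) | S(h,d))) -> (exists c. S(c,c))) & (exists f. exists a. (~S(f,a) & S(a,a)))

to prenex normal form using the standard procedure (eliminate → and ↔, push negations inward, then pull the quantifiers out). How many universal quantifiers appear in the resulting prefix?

1

Rewrite implications/biconditionals: A → B as ¬A ∨ B.
  (~(forall d. exists h. (~S(d,d) | S(h,d))) | (exists c. S(c,c))) & (exists f. exists a. (~S(f,a) & S(a,a)))
Drive negations inward (¬∀x A ≡ ∃x ¬A, ¬∃x A ≡ ∀x ¬A, De Morgan for ∧/∨):
  ((exists d. forall h. (S(d,d) & ~S(h,d))) | (exists c. S(c,c))) & (exists f. exists a. (~S(f,a) & S(a,a)))
Pull the quantifiers to the front (each side's bound variable is not free in the other side):
  exists d. forall h. exists c. exists f. exists a. ((S(d,d) & ~S(h,d) | S(c,c)) & ~S(f,a) & S(a,a))
The prefix is exists d forall h exists c exists f exists a: 1 universal, 4 existential.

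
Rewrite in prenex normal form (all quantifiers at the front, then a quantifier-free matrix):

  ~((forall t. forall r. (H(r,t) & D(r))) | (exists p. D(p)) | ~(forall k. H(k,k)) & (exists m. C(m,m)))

exists t. exists r. forall p. forall k. forall m. ((~H(r,t) | ~D(r)) & ~D(p) & (H(k,k) | ~C(m,m)))

Drive negations inward (¬∀x A ≡ ∃x ¬A, ¬∃x A ≡ ∀x ¬A, De Morgan for ∧/∨):
  (exists t. exists r. (~H(r,t) | ~D(r))) & (forall p. ~D(p)) & ((forall k. H(k,k)) | (forall m. ~C(m,m)))
Finally move all quantifiers to the prefix:
  exists t. exists r. forall p. forall k. forall m. ((~H(r,t) | ~D(r)) & ~D(p) & (H(k,k) | ~C(m,m)))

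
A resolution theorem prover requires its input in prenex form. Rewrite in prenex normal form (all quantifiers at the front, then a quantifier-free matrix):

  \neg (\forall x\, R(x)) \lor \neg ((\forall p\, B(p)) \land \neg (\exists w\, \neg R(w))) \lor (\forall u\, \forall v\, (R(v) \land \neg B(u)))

\exists x\, \exists p\, \exists w\, \forall u\, \forall v\, (\neg R(x) \lor \neg B(p) \lor \neg R(w) \lor R(v) \land \neg B(u))

Drive negations inward (¬∀x A ≡ ∃x ¬A, ¬∃x A ≡ ∀x ¬A, De Morgan for ∧/∨):
  (\exists x\, \neg R(x)) \lor (\exists p\, \neg B(p)) \lor (\exists w\, \neg R(w)) \lor (\forall u\, \forall v\, (R(v) \land \neg B(u)))
All bound variables are already distinct, so no renaming is needed.
Pull the quantifiers to the front (each side's bound variable is not free in the other side):
  \exists x\, \exists p\, \exists w\, \forall u\, \forall v\, (\neg R(x) \lor \neg B(p) \lor \neg R(w) \lor R(v) \land \neg B(u))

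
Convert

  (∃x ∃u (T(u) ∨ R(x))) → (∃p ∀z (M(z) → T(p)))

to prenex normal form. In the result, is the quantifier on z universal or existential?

Rewrite implications/biconditionals: A → B as ¬A ∨ B.
  ¬(∃x ∃u (T(u) ∨ R(x))) ∨ (∃p ∀z (¬M(z) ∨ T(p)))
Push ¬ through the quantifiers and connectives to reach negation normal form:
  (∀x ∀u (¬T(u) ∧ ¬R(x))) ∨ (∃p ∀z (¬M(z) ∨ T(p)))
Extract every quantifier outward, since the variables are now distinct and don't occur free across branches:
  ∀x ∀u ∃p ∀z (¬T(u) ∧ ¬R(x) ∨ ¬M(z) ∨ T(p))
The quantifier ∀z sits under an even number of negations (counting the antecedent side of each →), so it remains universal.

universal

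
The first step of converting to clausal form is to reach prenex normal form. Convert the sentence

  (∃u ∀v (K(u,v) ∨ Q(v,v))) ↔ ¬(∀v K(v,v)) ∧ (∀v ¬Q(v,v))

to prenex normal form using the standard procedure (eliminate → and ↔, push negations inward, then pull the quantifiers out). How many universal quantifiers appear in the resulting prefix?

Eliminate → and ↔ using ¬ and ∨; A ↔ B as (¬A ∨ B) ∧ (¬B ∨ A).
  (¬(∃u ∀v (K(u,v) ∨ Q(v,v))) ∨ ¬(∀v K(v,v)) ∧ (∀v ¬Q(v,v))) ∧ (¬(¬(∀v K(v,v)) ∧ (∀v ¬Q(v,v))) ∨ (∃u ∀v (K(u,v) ∨ Q(v,v))))
Move each ¬ inward, flipping quantifiers it crosses:
  ((∀u ∃v (¬K(u,v) ∧ ¬Q(v,v))) ∨ (∃v ¬K(v,v)) ∧ (∀v ¬Q(v,v))) ∧ ((∀v K(v,v)) ∨ (∃v Q(v,v)) ∨ (∃u ∀v (K(u,v) ∨ Q(v,v))))
Standardize variables apart so no two quantifiers bind the same name: v↦y, v↦w, v↦w1, v↦t, u↦c, v↦a.
  ((∀u ∃v (¬K(u,v) ∧ ¬Q(v,v))) ∨ (∃y ¬K(y,y)) ∧ (∀w ¬Q(w,w))) ∧ ((∀w1 K(w1,w1)) ∨ (∃t Q(t,t)) ∨ (∃c ∀a (K(c,a) ∨ Q(a,a))))
Pull the quantifiers to the front (each side's bound variable is not free in the other side):
  ∀u ∃v ∃y ∀w ∀w1 ∃t ∃c ∀a ((¬K(u,v) ∧ ¬Q(v,v) ∨ ¬K(y,y) ∧ ¬Q(w,w)) ∧ (K(w1,w1) ∨ Q(t,t) ∨ K(c,a) ∨ Q(a,a)))
The prefix is ∀u ∃v ∃y ∀w ∀w1 ∃t ∃c ∀a: 4 universal, 4 existential.

4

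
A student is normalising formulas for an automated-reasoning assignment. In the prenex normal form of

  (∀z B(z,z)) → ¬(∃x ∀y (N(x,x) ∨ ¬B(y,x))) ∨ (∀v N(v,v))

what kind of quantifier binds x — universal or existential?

Eliminate → and ↔ using ¬ and ∨.
  ¬(∀z B(z,z)) ∨ ¬(∃x ∀y (N(x,x) ∨ ¬B(y,x))) ∨ (∀v N(v,v))
Move each ¬ inward, flipping quantifiers it crosses:
  (∃z ¬B(z,z)) ∨ (∀x ∃y (¬N(x,x) ∧ B(y,x))) ∨ (∀v N(v,v))
Finally move all quantifiers to the prefix:
  ∃z ∀x ∃y ∀v (¬B(z,z) ∨ ¬N(x,x) ∧ B(y,x) ∨ N(v,v))
The quantifier ∃x sits under an odd number of negations (counting the antecedent side of each →), so it flips to ∀x.

universal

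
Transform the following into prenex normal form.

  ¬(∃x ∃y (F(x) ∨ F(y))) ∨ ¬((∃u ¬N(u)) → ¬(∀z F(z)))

∀x ∀y ∃u ∀z (¬F(x) ∧ ¬F(y) ∨ ¬N(u) ∧ F(z))

Eliminate → and ↔ using ¬ and ∨.
  ¬(∃x ∃y (F(x) ∨ F(y))) ∨ ¬(¬(∃u ¬N(u)) ∨ ¬(∀z F(z)))
Drive negations inward (¬∀x A ≡ ∃x ¬A, ¬∃x A ≡ ∀x ¬A, De Morgan for ∧/∨):
  (∀x ∀y (¬F(x) ∧ ¬F(y))) ∨ (∃u ¬N(u)) ∧ (∀z F(z))
All bound variables are already distinct, so no renaming is needed.
Extract every quantifier outward, since the variables are now distinct and don't occur free across branches:
  ∀x ∀y ∃u ∀z (¬F(x) ∧ ¬F(y) ∨ ¬N(u) ∧ F(z))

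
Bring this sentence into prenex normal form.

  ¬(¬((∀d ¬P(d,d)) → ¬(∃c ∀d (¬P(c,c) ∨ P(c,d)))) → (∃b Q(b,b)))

∀d ∃c ∀r ∀b (¬P(d,d) ∧ (¬P(c,c) ∨ P(c,r)) ∧ ¬Q(b,b))

First replace A → B with ¬A ∨ B.
  ¬(¬¬(¬(∀d ¬P(d,d)) ∨ ¬(∃c ∀d (¬P(c,c) ∨ P(c,d)))) ∨ (∃b Q(b,b)))
Push ¬ through the quantifiers and connectives to reach negation normal form:
  (∀d ¬P(d,d)) ∧ (∃c ∀d (¬P(c,c) ∨ P(c,d))) ∧ (∀b ¬Q(b,b))
Rename bound variables to avoid capture: d↦r.
  (∀d ¬P(d,d)) ∧ (∃c ∀r (¬P(c,c) ∨ P(c,r))) ∧ (∀b ¬Q(b,b))
Finally move all quantifiers to the prefix:
  ∀d ∃c ∀r ∀b (¬P(d,d) ∧ (¬P(c,c) ∨ P(c,r)) ∧ ¬Q(b,b))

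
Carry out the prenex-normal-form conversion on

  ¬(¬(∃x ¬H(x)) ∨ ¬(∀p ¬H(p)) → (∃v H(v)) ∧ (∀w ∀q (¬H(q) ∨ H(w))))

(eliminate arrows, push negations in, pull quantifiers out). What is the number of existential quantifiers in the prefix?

Eliminate → and ↔ using ¬ and ∨.
  ¬(¬(¬(∃x ¬H(x)) ∨ ¬(∀p ¬H(p))) ∨ (∃v H(v)) ∧ (∀w ∀q (¬H(q) ∨ H(w))))
Move each ¬ inward, flipping quantifiers it crosses:
  ((∀x H(x)) ∨ (∃p H(p))) ∧ ((∀v ¬H(v)) ∨ (∃w ∃q (H(q) ∧ ¬H(w))))
All bound variables are already distinct, so no renaming is needed.
Finally move all quantifiers to the prefix:
  ∀x ∃p ∀v ∃w ∃q ((H(x) ∨ H(p)) ∧ (¬H(v) ∨ H(q) ∧ ¬H(w)))
The prefix is ∀x ∃p ∀v ∃w ∃q: 2 universal, 3 existential.

3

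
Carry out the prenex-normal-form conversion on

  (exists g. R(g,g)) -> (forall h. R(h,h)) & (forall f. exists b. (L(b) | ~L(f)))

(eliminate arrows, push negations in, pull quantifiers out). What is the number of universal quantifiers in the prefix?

Rewrite implications/biconditionals: A → B as ¬A ∨ B.
  ~(exists g. R(g,g)) | (forall h. R(h,h)) & (forall f. exists b. (L(b) | ~L(f)))
Drive negations inward (¬∀x A ≡ ∃x ¬A, ¬∃x A ≡ ∀x ¬A, De Morgan for ∧/∨):
  (forall g. ~R(g,g)) | (forall h. R(h,h)) & (forall f. exists b. (L(b) | ~L(f)))
All bound variables are already distinct, so no renaming is needed.
Pull the quantifiers to the front (each side's bound variable is not free in the other side):
  forall g. forall h. forall f. exists b. (~R(g,g) | R(h,h) & (L(b) | ~L(f)))
The prefix is forall g forall h forall f exists b: 3 universal, 1 existential.

3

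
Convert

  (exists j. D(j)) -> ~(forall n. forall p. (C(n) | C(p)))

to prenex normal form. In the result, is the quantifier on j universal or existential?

First replace A → B with ¬A ∨ B.
  ~(exists j. D(j)) | ~(forall n. forall p. (C(n) | C(p)))
Drive negations inward (¬∀x A ≡ ∃x ¬A, ¬∃x A ≡ ∀x ¬A, De Morgan for ∧/∨):
  (forall j. ~D(j)) | (exists n. exists p. (~C(n) & ~C(p)))
All bound variables are already distinct, so no renaming is needed.
Pull the quantifiers to the front (each side's bound variable is not free in the other side):
  forall j. exists n. exists p. (~D(j) | ~C(n) & ~C(p))
The quantifier exists j sits under an odd number of negations (counting the antecedent side of each →), so it flips to forall j.

universal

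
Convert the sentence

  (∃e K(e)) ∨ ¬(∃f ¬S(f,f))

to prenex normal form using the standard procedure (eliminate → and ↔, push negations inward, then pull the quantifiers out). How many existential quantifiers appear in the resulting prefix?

1

Move each ¬ inward, flipping quantifiers it crosses:
  (∃e K(e)) ∨ (∀f S(f,f))
All bound variables are already distinct, so no renaming is needed.
Finally move all quantifiers to the prefix:
  ∃e ∀f (K(e) ∨ S(f,f))
The prefix is ∃e ∀f: 1 universal, 1 existential.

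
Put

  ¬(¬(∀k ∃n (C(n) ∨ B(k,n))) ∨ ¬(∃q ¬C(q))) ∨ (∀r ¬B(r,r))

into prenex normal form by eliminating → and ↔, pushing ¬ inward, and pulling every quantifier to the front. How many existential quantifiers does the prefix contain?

Push ¬ through the quantifiers and connectives to reach negation normal form:
  (∀k ∃n (C(n) ∨ B(k,n))) ∧ (∃q ¬C(q)) ∨ (∀r ¬B(r,r))
Finally move all quantifiers to the prefix:
  ∀k ∃n ∃q ∀r ((C(n) ∨ B(k,n)) ∧ ¬C(q) ∨ ¬B(r,r))
The prefix is ∀k ∃n ∃q ∀r: 2 universal, 2 existential.

2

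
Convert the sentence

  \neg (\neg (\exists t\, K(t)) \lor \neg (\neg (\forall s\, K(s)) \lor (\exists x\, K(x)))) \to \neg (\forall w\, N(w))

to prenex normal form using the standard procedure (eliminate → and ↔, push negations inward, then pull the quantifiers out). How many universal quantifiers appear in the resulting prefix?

3

First replace A → B with ¬A ∨ B.
  \neg \neg (\neg (\exists t\, K(t)) \lor \neg (\neg (\forall s\, K(s)) \lor (\exists x\, K(x)))) \lor \neg (\forall w\, N(w))
Push ¬ through the quantifiers and connectives to reach negation normal form:
  (\forall t\, \neg K(t)) \lor (\forall s\, K(s)) \land (\forall x\, \neg K(x)) \lor (\exists w\, \neg N(w))
Finally move all quantifiers to the prefix:
  \forall t\, \forall s\, \forall x\, \exists w\, (\neg K(t) \lor K(s) \land \neg K(x) \lor \neg N(w))
The prefix is \forall t \forall s \forall x \exists w: 3 universal, 1 existential.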